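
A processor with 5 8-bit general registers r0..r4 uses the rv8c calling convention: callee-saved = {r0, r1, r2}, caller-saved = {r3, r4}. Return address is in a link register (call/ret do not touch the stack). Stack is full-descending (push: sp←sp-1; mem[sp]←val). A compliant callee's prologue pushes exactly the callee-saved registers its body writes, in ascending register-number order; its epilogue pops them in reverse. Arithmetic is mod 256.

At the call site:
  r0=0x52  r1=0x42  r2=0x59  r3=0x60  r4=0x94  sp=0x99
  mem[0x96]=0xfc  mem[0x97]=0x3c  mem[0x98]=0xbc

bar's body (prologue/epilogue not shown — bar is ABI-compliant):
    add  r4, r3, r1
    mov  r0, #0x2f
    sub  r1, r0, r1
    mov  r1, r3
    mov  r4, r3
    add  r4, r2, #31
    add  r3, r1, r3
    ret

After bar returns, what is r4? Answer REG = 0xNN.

REG = 0x78

prologue: push r0 -> mem[0x98]=0x52, sp=0x98
prologue: push r1 -> mem[0x97]=0x42, sp=0x97
body[0] add  r4, r3, r1 -> r4=0xa2
body[1] mov  r0, #0x2f -> r0=0x2f
body[2] sub  r1, r0, r1 -> r1=0xed
body[3] mov  r1, r3 -> r1=0x60
body[4] mov  r4, r3 -> r4=0x60
body[5] add  r4, r2, #31 -> r4=0x78
body[6] add  r3, r1, r3 -> r3=0xc0
epilogue: pop r1=0x42, sp=0x98
epilogue: pop r0=0x52, sp=0x99
r4 is caller-saved -> body value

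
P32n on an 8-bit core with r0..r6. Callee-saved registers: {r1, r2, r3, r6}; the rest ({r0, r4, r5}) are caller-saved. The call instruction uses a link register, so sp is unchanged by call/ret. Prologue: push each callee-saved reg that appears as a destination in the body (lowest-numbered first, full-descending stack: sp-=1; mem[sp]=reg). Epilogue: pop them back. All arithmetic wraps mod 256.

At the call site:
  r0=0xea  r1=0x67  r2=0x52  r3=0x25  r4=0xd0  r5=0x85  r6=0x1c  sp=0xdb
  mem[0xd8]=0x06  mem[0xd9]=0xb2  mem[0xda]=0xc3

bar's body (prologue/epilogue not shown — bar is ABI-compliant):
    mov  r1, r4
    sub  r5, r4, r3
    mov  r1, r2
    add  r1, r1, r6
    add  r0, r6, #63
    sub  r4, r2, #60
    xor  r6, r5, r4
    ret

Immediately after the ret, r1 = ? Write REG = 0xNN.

REG = 0x67

prologue: push r1 → mem[0xda]=0x67, sp=0xda
prologue: push r6 → mem[0xd9]=0x1c, sp=0xd9
body[0] mov  r1, r4 → r1=0xd0
body[1] sub  r5, r4, r3 → r5=0xab
body[2] mov  r1, r2 → r1=0x52
body[3] add  r1, r1, r6 → r1=0x6e
body[4] add  r0, r6, #63 → r0=0x5b
body[5] sub  r4, r2, #60 → r4=0x16
body[6] xor  r6, r5, r4 → r6=0xbd
epilogue: pop r6=0x1c, sp=0xda
epilogue: pop r1=0x67, sp=0xdb
r1 is callee-saved → restored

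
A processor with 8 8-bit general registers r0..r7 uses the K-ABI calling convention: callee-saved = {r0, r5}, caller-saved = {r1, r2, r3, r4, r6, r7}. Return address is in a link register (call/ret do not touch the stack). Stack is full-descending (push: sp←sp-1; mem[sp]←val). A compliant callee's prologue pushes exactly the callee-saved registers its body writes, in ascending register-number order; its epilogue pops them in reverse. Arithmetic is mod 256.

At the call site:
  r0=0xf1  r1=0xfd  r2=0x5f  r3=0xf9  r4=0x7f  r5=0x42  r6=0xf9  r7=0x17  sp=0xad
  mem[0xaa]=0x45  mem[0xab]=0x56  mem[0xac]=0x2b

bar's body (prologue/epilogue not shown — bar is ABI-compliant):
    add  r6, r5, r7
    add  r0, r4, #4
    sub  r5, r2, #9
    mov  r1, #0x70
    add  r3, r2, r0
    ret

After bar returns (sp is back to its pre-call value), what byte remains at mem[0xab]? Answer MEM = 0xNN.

prologue: push r0 -> mem[0xac]=0xf1, sp=0xac
prologue: push r5 -> mem[0xab]=0x42, sp=0xab
body[0] add  r6, r5, r7 -> r6=0x59
body[1] add  r0, r4, #4 -> r0=0x83
body[2] sub  r5, r2, #9 -> r5=0x56
body[3] mov  r1, #0x70 -> r1=0x70
body[4] add  r3, r2, r0 -> r3=0xe2
epilogue: pop r5=0x42, sp=0xac
epilogue: pop r0=0xf1, sp=0xad
prologue pushed ['r0', 'r5'] at ['0xac', '0xab']

MEM = 0x42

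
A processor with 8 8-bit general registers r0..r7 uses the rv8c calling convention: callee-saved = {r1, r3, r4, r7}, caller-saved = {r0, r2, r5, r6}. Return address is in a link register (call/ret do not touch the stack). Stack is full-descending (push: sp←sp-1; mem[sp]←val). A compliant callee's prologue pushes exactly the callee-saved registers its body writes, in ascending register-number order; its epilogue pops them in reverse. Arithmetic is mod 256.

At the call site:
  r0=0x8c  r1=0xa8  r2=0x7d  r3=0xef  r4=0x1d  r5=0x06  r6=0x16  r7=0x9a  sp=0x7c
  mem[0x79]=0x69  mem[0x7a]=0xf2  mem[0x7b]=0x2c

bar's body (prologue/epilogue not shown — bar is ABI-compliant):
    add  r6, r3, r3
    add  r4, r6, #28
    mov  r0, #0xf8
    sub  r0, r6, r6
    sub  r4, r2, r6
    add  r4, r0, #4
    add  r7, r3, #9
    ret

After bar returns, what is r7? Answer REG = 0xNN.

REG = 0x9a

prologue: push r4 → mem[0x7b]=0x1d, sp=0x7b
prologue: push r7 → mem[0x7a]=0x9a, sp=0x7a
body[0] add  r6, r3, r3 → r6=0xde
body[1] add  r4, r6, #28 → r4=0xfa
body[2] mov  r0, #0xf8 → r0=0xf8
body[3] sub  r0, r6, r6 → r0=0x00
body[4] sub  r4, r2, r6 → r4=0x9f
body[5] add  r4, r0, #4 → r4=0x04
body[6] add  r7, r3, #9 → r7=0xf8
epilogue: pop r7=0x9a, sp=0x7b
epilogue: pop r4=0x1d, sp=0x7c
r7 is callee-saved → restored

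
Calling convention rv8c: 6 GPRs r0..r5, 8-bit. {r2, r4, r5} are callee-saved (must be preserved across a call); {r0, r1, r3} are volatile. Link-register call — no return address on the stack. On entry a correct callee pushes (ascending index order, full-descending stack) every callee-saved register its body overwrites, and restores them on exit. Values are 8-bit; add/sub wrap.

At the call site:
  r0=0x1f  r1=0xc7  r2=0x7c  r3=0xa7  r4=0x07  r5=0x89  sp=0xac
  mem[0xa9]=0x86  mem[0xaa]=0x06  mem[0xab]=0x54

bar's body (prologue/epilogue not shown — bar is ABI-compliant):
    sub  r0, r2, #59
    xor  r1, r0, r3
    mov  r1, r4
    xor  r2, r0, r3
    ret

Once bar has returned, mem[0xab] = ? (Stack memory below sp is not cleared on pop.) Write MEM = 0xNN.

MEM = 0x7c

prologue: push r2 → mem[0xab]=0x7c, sp=0xab
body[0] sub  r0, r2, #59 → r0=0x41
body[1] xor  r1, r0, r3 → r1=0xe6
body[2] mov  r1, r4 → r1=0x07
body[3] xor  r2, r0, r3 → r2=0xe6
epilogue: pop r2=0x7c, sp=0xac
prologue pushed ['r2'] at ['0xab']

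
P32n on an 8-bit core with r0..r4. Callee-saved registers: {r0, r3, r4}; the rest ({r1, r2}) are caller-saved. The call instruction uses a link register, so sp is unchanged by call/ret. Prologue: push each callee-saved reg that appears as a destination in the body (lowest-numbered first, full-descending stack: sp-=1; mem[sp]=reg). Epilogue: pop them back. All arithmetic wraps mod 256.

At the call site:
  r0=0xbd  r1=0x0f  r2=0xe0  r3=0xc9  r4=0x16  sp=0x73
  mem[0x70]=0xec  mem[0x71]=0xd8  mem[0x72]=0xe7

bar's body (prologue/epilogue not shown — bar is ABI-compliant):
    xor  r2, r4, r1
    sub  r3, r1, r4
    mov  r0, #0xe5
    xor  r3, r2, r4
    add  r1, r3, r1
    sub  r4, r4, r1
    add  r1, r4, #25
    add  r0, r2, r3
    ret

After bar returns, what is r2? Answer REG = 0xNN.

prologue: push r0 → mem[0x72]=0xbd, sp=0x72
prologue: push r3 → mem[0x71]=0xc9, sp=0x71
prologue: push r4 → mem[0x70]=0x16, sp=0x70
body[0] xor  r2, r4, r1 → r2=0x19
body[1] sub  r3, r1, r4 → r3=0xf9
body[2] mov  r0, #0xe5 → r0=0xe5
body[3] xor  r3, r2, r4 → r3=0x0f
body[4] add  r1, r3, r1 → r1=0x1e
body[5] sub  r4, r4, r1 → r4=0xf8
body[6] add  r1, r4, #25 → r1=0x11
body[7] add  r0, r2, r3 → r0=0x28
epilogue: pop r4=0x16, sp=0x71
epilogue: pop r3=0xc9, sp=0x72
epilogue: pop r0=0xbd, sp=0x73
r2 is caller-saved → body value

REG = 0x19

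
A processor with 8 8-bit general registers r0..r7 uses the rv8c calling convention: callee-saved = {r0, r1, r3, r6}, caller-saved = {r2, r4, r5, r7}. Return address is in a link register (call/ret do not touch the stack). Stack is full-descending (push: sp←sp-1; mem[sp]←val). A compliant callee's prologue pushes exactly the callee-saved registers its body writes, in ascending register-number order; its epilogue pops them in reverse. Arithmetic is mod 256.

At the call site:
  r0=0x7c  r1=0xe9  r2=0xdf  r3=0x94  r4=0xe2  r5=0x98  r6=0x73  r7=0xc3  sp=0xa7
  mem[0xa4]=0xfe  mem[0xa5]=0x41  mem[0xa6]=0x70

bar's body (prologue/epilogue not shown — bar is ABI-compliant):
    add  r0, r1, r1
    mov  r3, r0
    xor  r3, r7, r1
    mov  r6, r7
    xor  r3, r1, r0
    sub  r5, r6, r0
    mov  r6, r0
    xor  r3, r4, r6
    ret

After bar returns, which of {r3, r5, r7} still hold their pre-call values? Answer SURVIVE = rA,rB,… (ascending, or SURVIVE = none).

SURVIVE = r3,r7

prologue: push r0 → mem[0xa6]=0x7c, sp=0xa6
prologue: push r3 → mem[0xa5]=0x94, sp=0xa5
prologue: push r6 → mem[0xa4]=0x73, sp=0xa4
body[0] add  r0, r1, r1 → r0=0xd2
body[1] mov  r3, r0 → r3=0xd2
body[2] xor  r3, r7, r1 → r3=0x2a
body[3] mov  r6, r7 → r6=0xc3
body[4] xor  r3, r1, r0 → r3=0x3b
body[5] sub  r5, r6, r0 → r5=0xf1
body[6] mov  r6, r0 → r6=0xd2
body[7] xor  r3, r4, r6 → r3=0x30
epilogue: pop r6=0x73, sp=0xa5
epilogue: pop r3=0x94, sp=0xa6
epilogue: pop r0=0x7c, sp=0xa7
r3: callee-saved, written=True
r5: caller-saved, written=True
r7: caller-saved, written=False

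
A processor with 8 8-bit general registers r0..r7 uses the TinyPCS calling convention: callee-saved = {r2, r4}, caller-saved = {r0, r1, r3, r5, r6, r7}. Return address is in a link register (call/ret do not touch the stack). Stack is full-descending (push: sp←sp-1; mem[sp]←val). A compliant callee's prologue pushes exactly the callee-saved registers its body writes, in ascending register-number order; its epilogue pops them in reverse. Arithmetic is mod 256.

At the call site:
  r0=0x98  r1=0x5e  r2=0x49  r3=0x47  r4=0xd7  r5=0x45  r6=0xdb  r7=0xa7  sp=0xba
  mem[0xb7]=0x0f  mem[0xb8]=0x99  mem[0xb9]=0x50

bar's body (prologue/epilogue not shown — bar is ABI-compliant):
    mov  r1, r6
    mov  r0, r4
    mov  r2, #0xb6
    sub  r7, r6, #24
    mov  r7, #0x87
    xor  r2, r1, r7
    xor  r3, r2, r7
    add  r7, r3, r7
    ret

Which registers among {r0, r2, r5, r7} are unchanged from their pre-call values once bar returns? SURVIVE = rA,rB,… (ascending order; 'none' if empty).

prologue: push r2 -> mem[0xb9]=0x49, sp=0xb9
body[0] mov  r1, r6 -> r1=0xdb
body[1] mov  r0, r4 -> r0=0xd7
body[2] mov  r2, #0xb6 -> r2=0xb6
body[3] sub  r7, r6, #24 -> r7=0xc3
body[4] mov  r7, #0x87 -> r7=0x87
body[5] xor  r2, r1, r7 -> r2=0x5c
body[6] xor  r3, r2, r7 -> r3=0xdb
body[7] add  r7, r3, r7 -> r7=0x62
epilogue: pop r2=0x49, sp=0xba
r0: caller-saved, written=True
r2: callee-saved, written=True
r5: caller-saved, written=False
r7: caller-saved, written=True

SURVIVE = r2,r5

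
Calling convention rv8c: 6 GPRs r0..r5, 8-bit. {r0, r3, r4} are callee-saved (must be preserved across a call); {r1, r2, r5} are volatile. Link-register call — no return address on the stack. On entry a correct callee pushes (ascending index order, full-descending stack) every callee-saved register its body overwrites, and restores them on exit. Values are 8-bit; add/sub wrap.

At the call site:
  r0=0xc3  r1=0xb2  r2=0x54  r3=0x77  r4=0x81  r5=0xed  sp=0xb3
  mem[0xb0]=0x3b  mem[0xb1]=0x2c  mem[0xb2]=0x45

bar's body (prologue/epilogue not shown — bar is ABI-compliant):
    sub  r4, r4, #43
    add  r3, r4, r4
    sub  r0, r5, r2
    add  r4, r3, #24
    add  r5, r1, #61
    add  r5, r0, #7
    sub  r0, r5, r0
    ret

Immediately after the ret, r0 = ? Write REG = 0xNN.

prologue: push r0 → mem[0xb2]=0xc3, sp=0xb2
prologue: push r3 → mem[0xb1]=0x77, sp=0xb1
prologue: push r4 → mem[0xb0]=0x81, sp=0xb0
body[0] sub  r4, r4, #43 → r4=0x56
body[1] add  r3, r4, r4 → r3=0xac
body[2] sub  r0, r5, r2 → r0=0x99
body[3] add  r4, r3, #24 → r4=0xc4
body[4] add  r5, r1, #61 → r5=0xef
body[5] add  r5, r0, #7 → r5=0xa0
body[6] sub  r0, r5, r0 → r0=0x07
epilogue: pop r4=0x81, sp=0xb1
epilogue: pop r3=0x77, sp=0xb2
epilogue: pop r0=0xc3, sp=0xb3
r0 is callee-saved → restored

REG = 0xc3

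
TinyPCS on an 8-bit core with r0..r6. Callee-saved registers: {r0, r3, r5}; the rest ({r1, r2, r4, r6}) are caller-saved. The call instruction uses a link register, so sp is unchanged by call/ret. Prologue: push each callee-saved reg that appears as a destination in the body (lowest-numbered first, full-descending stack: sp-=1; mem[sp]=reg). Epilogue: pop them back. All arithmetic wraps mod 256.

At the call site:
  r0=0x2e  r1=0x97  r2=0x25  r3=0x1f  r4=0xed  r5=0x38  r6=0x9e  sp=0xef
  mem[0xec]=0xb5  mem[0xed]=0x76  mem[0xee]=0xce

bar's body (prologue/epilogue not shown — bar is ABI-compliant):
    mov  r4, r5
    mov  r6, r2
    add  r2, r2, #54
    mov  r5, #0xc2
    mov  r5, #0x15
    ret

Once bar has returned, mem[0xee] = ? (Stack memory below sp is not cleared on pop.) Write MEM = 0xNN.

prologue: push r5 → mem[0xee]=0x38, sp=0xee
body[0] mov  r4, r5 → r4=0x38
body[1] mov  r6, r2 → r6=0x25
body[2] add  r2, r2, #54 → r2=0x5b
body[3] mov  r5, #0xc2 → r5=0xc2
body[4] mov  r5, #0x15 → r5=0x15
epilogue: pop r5=0x38, sp=0xef
prologue pushed ['r5'] at ['0xee']

MEM = 0x38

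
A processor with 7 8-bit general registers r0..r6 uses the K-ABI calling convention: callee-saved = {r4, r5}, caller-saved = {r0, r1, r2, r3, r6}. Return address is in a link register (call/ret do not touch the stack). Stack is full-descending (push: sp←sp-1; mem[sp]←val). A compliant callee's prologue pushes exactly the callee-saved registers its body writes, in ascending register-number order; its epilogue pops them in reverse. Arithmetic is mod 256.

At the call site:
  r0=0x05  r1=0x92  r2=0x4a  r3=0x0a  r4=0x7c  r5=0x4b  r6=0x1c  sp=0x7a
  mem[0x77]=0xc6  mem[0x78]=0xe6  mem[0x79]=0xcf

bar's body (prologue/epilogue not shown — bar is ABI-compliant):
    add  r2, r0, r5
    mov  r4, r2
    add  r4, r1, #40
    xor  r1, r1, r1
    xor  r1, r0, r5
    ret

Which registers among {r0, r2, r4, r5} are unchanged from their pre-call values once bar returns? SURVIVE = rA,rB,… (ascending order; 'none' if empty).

SURVIVE = r0,r4,r5

prologue: push r4 → mem[0x79]=0x7c, sp=0x79
body[0] add  r2, r0, r5 → r2=0x50
body[1] mov  r4, r2 → r4=0x50
body[2] add  r4, r1, #40 → r4=0xba
body[3] xor  r1, r1, r1 → r1=0x00
body[4] xor  r1, r0, r5 → r1=0x4e
epilogue: pop r4=0x7c, sp=0x7a
r0: caller-saved, written=False
r2: caller-saved, written=True
r4: callee-saved, written=True
r5: callee-saved, written=False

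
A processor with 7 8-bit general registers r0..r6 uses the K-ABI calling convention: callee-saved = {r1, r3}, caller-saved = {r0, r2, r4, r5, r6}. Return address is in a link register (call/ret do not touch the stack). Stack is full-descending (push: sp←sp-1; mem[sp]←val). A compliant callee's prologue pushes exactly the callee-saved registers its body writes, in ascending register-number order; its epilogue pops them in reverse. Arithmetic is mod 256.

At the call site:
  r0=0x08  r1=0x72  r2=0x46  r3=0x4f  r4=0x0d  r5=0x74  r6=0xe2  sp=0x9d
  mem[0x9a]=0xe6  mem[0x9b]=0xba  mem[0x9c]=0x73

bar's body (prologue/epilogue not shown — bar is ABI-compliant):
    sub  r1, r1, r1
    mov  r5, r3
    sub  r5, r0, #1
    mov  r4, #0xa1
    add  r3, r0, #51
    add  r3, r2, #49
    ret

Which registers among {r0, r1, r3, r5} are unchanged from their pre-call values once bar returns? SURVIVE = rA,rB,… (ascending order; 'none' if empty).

SURVIVE = r0,r1,r3

prologue: push r1 → mem[0x9c]=0x72, sp=0x9c
prologue: push r3 → mem[0x9b]=0x4f, sp=0x9b
body[0] sub  r1, r1, r1 → r1=0x00
body[1] mov  r5, r3 → r5=0x4f
body[2] sub  r5, r0, #1 → r5=0x07
body[3] mov  r4, #0xa1 → r4=0xa1
body[4] add  r3, r0, #51 → r3=0x3b
body[5] add  r3, r2, #49 → r3=0x77
epilogue: pop r3=0x4f, sp=0x9c
epilogue: pop r1=0x72, sp=0x9d
r0: caller-saved, written=False
r1: callee-saved, written=True
r3: callee-saved, written=True
r5: caller-saved, written=True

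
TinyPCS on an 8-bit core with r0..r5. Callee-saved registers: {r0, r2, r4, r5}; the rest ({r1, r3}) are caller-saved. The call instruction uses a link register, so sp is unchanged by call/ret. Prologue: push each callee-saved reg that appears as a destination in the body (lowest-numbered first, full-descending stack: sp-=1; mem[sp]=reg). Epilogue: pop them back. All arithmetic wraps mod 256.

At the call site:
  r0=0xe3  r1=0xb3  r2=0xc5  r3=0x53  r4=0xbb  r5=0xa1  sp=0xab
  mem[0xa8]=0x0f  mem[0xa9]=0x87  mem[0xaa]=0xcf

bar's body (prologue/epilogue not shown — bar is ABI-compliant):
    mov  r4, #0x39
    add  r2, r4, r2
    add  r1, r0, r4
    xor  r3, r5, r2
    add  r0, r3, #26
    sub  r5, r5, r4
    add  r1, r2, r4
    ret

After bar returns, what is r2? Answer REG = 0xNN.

REG = 0xc5

prologue: push r0 → mem[0xaa]=0xe3, sp=0xaa
prologue: push r2 → mem[0xa9]=0xc5, sp=0xa9
prologue: push r4 → mem[0xa8]=0xbb, sp=0xa8
prologue: push r5 → mem[0xa7]=0xa1, sp=0xa7
body[0] mov  r4, #0x39 → r4=0x39
body[1] add  r2, r4, r2 → r2=0xfe
body[2] add  r1, r0, r4 → r1=0x1c
body[3] xor  r3, r5, r2 → r3=0x5f
body[4] add  r0, r3, #26 → r0=0x79
body[5] sub  r5, r5, r4 → r5=0x68
body[6] add  r1, r2, r4 → r1=0x37
epilogue: pop r5=0xa1, sp=0xa8
epilogue: pop r4=0xbb, sp=0xa9
epilogue: pop r2=0xc5, sp=0xaa
epilogue: pop r0=0xe3, sp=0xab
r2 is callee-saved → restored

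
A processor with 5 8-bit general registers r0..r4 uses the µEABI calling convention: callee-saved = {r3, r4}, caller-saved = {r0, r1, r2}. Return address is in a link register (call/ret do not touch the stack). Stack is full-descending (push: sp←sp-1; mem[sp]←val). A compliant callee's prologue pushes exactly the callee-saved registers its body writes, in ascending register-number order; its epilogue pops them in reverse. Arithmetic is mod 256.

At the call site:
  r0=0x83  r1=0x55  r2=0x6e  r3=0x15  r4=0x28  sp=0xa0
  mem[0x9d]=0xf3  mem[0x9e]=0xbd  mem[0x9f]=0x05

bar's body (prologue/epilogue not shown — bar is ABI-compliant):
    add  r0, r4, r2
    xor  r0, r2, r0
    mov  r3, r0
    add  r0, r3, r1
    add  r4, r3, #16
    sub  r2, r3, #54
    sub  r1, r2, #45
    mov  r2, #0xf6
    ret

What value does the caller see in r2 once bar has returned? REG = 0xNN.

REG = 0xf6

prologue: push r3 -> mem[0x9f]=0x15, sp=0x9f
prologue: push r4 -> mem[0x9e]=0x28, sp=0x9e
body[0] add  r0, r4, r2 -> r0=0x96
body[1] xor  r0, r2, r0 -> r0=0xf8
body[2] mov  r3, r0 -> r3=0xf8
body[3] add  r0, r3, r1 -> r0=0x4d
body[4] add  r4, r3, #16 -> r4=0x08
body[5] sub  r2, r3, #54 -> r2=0xc2
body[6] sub  r1, r2, #45 -> r1=0x95
body[7] mov  r2, #0xf6 -> r2=0xf6
epilogue: pop r4=0x28, sp=0x9f
epilogue: pop r3=0x15, sp=0xa0
r2 is caller-saved -> body value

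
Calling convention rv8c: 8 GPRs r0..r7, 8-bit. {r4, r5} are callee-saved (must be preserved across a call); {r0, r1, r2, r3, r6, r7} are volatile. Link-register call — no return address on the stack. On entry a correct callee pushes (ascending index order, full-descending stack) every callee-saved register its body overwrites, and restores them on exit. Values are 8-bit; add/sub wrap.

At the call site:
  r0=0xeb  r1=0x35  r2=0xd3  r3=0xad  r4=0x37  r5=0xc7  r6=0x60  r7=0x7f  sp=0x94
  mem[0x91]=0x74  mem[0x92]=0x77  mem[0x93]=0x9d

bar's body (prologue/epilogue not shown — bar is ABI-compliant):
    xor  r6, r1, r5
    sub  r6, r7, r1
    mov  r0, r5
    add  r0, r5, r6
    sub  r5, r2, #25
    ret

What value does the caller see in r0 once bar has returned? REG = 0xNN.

prologue: push r5 -> mem[0x93]=0xc7, sp=0x93
body[0] xor  r6, r1, r5 -> r6=0xf2
body[1] sub  r6, r7, r1 -> r6=0x4a
body[2] mov  r0, r5 -> r0=0xc7
body[3] add  r0, r5, r6 -> r0=0x11
body[4] sub  r5, r2, #25 -> r5=0xba
epilogue: pop r5=0xc7, sp=0x94
r0 is caller-saved -> body value

REG = 0x11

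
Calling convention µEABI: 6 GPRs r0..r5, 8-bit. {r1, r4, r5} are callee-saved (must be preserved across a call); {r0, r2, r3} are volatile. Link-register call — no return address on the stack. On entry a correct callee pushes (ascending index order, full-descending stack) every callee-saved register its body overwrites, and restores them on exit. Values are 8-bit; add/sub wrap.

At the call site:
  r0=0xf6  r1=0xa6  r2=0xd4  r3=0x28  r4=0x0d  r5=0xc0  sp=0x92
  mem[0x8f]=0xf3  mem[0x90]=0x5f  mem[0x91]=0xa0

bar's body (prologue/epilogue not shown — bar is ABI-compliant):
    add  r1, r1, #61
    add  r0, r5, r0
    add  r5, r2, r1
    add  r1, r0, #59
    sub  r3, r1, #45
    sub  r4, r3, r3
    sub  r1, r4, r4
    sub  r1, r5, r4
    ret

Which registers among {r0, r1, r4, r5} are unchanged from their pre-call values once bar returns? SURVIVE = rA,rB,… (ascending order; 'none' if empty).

SURVIVE = r1,r4,r5

prologue: push r1 -> mem[0x91]=0xa6, sp=0x91
prologue: push r4 -> mem[0x90]=0x0d, sp=0x90
prologue: push r5 -> mem[0x8f]=0xc0, sp=0x8f
body[0] add  r1, r1, #61 -> r1=0xe3
body[1] add  r0, r5, r0 -> r0=0xb6
body[2] add  r5, r2, r1 -> r5=0xb7
body[3] add  r1, r0, #59 -> r1=0xf1
body[4] sub  r3, r1, #45 -> r3=0xc4
body[5] sub  r4, r3, r3 -> r4=0x00
body[6] sub  r1, r4, r4 -> r1=0x00
body[7] sub  r1, r5, r4 -> r1=0xb7
epilogue: pop r5=0xc0, sp=0x90
epilogue: pop r4=0x0d, sp=0x91
epilogue: pop r1=0xa6, sp=0x92
r0: caller-saved, written=True
r1: callee-saved, written=True
r4: callee-saved, written=True
r5: callee-saved, written=True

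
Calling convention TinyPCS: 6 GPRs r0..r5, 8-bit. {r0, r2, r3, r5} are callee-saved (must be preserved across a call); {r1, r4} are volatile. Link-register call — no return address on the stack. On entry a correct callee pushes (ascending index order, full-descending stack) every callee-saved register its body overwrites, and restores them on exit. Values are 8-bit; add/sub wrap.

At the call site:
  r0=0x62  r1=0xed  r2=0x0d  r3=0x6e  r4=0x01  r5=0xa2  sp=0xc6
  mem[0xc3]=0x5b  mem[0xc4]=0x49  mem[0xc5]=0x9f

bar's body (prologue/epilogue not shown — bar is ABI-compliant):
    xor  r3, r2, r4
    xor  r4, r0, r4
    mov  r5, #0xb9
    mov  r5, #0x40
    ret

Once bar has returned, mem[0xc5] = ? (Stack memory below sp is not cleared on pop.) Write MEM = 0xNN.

MEM = 0x6e

prologue: push r3 → mem[0xc5]=0x6e, sp=0xc5
prologue: push r5 → mem[0xc4]=0xa2, sp=0xc4
body[0] xor  r3, r2, r4 → r3=0x0c
body[1] xor  r4, r0, r4 → r4=0x63
body[2] mov  r5, #0xb9 → r5=0xb9
body[3] mov  r5, #0x40 → r5=0x40
epilogue: pop r5=0xa2, sp=0xc5
epilogue: pop r3=0x6e, sp=0xc6
prologue pushed ['r3', 'r5'] at ['0xc5', '0xc4']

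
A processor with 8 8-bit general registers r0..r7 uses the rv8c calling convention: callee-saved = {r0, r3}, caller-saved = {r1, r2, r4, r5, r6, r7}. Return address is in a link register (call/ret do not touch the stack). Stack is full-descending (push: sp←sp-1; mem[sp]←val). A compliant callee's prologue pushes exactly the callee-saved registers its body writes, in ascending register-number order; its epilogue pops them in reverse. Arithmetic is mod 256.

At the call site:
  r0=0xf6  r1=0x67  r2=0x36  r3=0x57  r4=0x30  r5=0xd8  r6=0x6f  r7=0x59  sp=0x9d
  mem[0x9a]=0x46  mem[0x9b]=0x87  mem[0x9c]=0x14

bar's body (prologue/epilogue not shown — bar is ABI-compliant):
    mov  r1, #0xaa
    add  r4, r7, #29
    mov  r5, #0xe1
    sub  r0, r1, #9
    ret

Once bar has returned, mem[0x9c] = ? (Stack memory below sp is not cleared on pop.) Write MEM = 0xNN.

prologue: push r0 → mem[0x9c]=0xf6, sp=0x9c
body[0] mov  r1, #0xaa → r1=0xaa
body[1] add  r4, r7, #29 → r4=0x76
body[2] mov  r5, #0xe1 → r5=0xe1
body[3] sub  r0, r1, #9 → r0=0xa1
epilogue: pop r0=0xf6, sp=0x9d
prologue pushed ['r0'] at ['0x9c']

MEM = 0xf6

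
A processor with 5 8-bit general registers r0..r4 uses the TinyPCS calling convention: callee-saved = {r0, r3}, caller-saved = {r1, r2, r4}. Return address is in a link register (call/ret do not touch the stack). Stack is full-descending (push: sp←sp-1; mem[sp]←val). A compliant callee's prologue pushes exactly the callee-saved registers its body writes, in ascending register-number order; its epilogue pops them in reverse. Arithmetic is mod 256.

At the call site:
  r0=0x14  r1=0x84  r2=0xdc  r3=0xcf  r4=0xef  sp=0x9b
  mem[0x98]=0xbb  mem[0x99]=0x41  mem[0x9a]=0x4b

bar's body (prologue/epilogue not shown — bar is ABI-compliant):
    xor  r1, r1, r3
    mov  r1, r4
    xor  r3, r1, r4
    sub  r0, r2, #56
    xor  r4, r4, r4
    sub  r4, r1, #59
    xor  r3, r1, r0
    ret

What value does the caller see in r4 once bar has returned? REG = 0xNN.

REG = 0xb4

prologue: push r0 -> mem[0x9a]=0x14, sp=0x9a
prologue: push r3 -> mem[0x99]=0xcf, sp=0x99
body[0] xor  r1, r1, r3 -> r1=0x4b
body[1] mov  r1, r4 -> r1=0xef
body[2] xor  r3, r1, r4 -> r3=0x00
body[3] sub  r0, r2, #56 -> r0=0xa4
body[4] xor  r4, r4, r4 -> r4=0x00
body[5] sub  r4, r1, #59 -> r4=0xb4
body[6] xor  r3, r1, r0 -> r3=0x4b
epilogue: pop r3=0xcf, sp=0x9a
epilogue: pop r0=0x14, sp=0x9b
r4 is caller-saved -> body value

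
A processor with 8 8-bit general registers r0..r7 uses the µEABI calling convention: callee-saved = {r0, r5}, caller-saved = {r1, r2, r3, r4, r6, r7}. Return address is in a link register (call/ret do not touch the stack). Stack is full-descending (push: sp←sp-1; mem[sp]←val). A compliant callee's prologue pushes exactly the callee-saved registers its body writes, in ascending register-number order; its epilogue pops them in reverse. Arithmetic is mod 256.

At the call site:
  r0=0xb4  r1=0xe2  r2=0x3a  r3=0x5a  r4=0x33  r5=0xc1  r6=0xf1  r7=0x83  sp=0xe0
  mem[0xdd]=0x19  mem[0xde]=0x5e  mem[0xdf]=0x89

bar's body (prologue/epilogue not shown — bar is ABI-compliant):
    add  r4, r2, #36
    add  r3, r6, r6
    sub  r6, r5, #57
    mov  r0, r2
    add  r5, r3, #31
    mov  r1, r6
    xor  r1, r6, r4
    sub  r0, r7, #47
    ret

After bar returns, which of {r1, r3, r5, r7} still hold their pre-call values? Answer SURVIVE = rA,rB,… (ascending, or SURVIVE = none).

prologue: push r0 → mem[0xdf]=0xb4, sp=0xdf
prologue: push r5 → mem[0xde]=0xc1, sp=0xde
body[0] add  r4, r2, #36 → r4=0x5e
body[1] add  r3, r6, r6 → r3=0xe2
body[2] sub  r6, r5, #57 → r6=0x88
body[3] mov  r0, r2 → r0=0x3a
body[4] add  r5, r3, #31 → r5=0x01
body[5] mov  r1, r6 → r1=0x88
body[6] xor  r1, r6, r4 → r1=0xd6
body[7] sub  r0, r7, #47 → r0=0x54
epilogue: pop r5=0xc1, sp=0xdf
epilogue: pop r0=0xb4, sp=0xe0
r1: caller-saved, written=True
r3: caller-saved, written=True
r5: callee-saved, written=True
r7: caller-saved, written=False

SURVIVE = r5,r7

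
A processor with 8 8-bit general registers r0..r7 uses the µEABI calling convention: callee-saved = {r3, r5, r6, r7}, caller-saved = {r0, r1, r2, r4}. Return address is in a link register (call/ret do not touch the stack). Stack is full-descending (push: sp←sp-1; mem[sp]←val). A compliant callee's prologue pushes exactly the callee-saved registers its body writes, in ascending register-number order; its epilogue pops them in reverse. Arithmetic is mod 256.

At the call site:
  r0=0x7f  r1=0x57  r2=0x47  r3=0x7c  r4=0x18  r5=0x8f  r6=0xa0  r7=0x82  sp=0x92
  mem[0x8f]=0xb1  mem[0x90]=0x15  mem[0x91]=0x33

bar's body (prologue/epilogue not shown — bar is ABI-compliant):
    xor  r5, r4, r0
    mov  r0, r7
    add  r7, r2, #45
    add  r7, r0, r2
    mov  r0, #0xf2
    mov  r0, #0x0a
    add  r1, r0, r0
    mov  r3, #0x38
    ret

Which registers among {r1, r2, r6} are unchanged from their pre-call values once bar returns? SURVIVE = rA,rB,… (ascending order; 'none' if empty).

SURVIVE = r2,r6

prologue: push r3 → mem[0x91]=0x7c, sp=0x91
prologue: push r5 → mem[0x90]=0x8f, sp=0x90
prologue: push r7 → mem[0x8f]=0x82, sp=0x8f
body[0] xor  r5, r4, r0 → r5=0x67
body[1] mov  r0, r7 → r0=0x82
body[2] add  r7, r2, #45 → r7=0x74
body[3] add  r7, r0, r2 → r7=0xc9
body[4] mov  r0, #0xf2 → r0=0xf2
body[5] mov  r0, #0x0a → r0=0x0a
body[6] add  r1, r0, r0 → r1=0x14
body[7] mov  r3, #0x38 → r3=0x38
epilogue: pop r7=0x82, sp=0x90
epilogue: pop r5=0x8f, sp=0x91
epilogue: pop r3=0x7c, sp=0x92
r1: caller-saved, written=True
r2: caller-saved, written=False
r6: callee-saved, written=False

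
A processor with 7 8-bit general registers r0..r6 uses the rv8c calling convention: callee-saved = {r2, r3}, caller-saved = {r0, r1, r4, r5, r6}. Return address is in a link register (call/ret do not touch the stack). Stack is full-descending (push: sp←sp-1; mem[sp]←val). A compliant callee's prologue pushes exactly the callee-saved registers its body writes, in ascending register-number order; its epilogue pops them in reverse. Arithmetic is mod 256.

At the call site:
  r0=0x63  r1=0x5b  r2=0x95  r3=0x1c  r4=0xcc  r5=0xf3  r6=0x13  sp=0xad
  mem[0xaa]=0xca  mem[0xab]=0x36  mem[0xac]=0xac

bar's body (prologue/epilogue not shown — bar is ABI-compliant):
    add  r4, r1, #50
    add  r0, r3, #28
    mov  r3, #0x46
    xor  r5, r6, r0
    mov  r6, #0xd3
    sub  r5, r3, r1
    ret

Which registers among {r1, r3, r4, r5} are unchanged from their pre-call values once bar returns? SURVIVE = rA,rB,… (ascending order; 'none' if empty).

SURVIVE = r1,r3

prologue: push r3 -> mem[0xac]=0x1c, sp=0xac
body[0] add  r4, r1, #50 -> r4=0x8d
body[1] add  r0, r3, #28 -> r0=0x38
body[2] mov  r3, #0x46 -> r3=0x46
body[3] xor  r5, r6, r0 -> r5=0x2b
body[4] mov  r6, #0xd3 -> r6=0xd3
body[5] sub  r5, r3, r1 -> r5=0xeb
epilogue: pop r3=0x1c, sp=0xad
r1: caller-saved, written=False
r3: callee-saved, written=True
r4: caller-saved, written=True
r5: caller-saved, written=True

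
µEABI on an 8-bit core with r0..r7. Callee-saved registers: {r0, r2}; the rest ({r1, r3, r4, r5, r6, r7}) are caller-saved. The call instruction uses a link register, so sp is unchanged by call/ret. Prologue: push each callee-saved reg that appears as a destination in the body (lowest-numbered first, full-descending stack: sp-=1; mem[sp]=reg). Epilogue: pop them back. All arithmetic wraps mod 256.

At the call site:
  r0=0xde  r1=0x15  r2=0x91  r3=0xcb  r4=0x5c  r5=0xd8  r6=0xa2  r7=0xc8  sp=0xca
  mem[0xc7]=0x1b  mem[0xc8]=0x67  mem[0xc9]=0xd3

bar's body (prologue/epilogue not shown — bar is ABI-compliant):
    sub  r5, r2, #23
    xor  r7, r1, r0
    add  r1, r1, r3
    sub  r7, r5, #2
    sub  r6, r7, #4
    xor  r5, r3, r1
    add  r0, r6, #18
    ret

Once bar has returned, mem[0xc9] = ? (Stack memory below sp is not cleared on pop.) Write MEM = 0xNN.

MEM = 0xde

prologue: push r0 → mem[0xc9]=0xde, sp=0xc9
body[0] sub  r5, r2, #23 → r5=0x7a
body[1] xor  r7, r1, r0 → r7=0xcb
body[2] add  r1, r1, r3 → r1=0xe0
body[3] sub  r7, r5, #2 → r7=0x78
body[4] sub  r6, r7, #4 → r6=0x74
body[5] xor  r5, r3, r1 → r5=0x2b
body[6] add  r0, r6, #18 → r0=0x86
epilogue: pop r0=0xde, sp=0xca
prologue pushed ['r0'] at ['0xc9']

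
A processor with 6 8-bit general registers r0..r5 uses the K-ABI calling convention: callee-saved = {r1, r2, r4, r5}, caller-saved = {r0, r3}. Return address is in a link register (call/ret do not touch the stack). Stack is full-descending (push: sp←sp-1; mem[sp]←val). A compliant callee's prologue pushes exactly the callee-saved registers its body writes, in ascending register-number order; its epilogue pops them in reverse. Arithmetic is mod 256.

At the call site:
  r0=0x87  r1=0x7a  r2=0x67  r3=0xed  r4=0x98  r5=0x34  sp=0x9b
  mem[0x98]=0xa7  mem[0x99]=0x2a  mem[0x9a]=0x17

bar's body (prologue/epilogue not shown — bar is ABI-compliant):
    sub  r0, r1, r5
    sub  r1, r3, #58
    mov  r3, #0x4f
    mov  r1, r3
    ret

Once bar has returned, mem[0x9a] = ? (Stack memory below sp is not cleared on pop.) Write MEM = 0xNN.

MEM = 0x7a

prologue: push r1 → mem[0x9a]=0x7a, sp=0x9a
body[0] sub  r0, r1, r5 → r0=0x46
body[1] sub  r1, r3, #58 → r1=0xb3
body[2] mov  r3, #0x4f → r3=0x4f
body[3] mov  r1, r3 → r1=0x4f
epilogue: pop r1=0x7a, sp=0x9b
prologue pushed ['r1'] at ['0x9a']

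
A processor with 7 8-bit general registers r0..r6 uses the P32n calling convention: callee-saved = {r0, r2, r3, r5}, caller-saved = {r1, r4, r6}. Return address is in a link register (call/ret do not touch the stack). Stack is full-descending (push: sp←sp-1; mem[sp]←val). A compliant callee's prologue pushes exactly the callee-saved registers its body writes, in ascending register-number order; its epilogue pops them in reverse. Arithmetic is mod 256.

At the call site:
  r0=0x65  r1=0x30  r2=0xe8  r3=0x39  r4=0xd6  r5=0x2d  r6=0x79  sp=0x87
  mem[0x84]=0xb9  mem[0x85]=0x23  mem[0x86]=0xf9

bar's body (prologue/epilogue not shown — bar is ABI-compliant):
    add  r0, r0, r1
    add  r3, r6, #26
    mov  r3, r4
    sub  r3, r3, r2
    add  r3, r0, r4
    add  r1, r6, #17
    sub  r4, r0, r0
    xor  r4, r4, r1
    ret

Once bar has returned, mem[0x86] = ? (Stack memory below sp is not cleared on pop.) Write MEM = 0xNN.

MEM = 0x65

prologue: push r0 → mem[0x86]=0x65, sp=0x86
prologue: push r3 → mem[0x85]=0x39, sp=0x85
body[0] add  r0, r0, r1 → r0=0x95
body[1] add  r3, r6, #26 → r3=0x93
body[2] mov  r3, r4 → r3=0xd6
body[3] sub  r3, r3, r2 → r3=0xee
body[4] add  r3, r0, r4 → r3=0x6b
body[5] add  r1, r6, #17 → r1=0x8a
body[6] sub  r4, r0, r0 → r4=0x00
body[7] xor  r4, r4, r1 → r4=0x8a
epilogue: pop r3=0x39, sp=0x86
epilogue: pop r0=0x65, sp=0x87
prologue pushed ['r0', 'r3'] at ['0x86', '0x85']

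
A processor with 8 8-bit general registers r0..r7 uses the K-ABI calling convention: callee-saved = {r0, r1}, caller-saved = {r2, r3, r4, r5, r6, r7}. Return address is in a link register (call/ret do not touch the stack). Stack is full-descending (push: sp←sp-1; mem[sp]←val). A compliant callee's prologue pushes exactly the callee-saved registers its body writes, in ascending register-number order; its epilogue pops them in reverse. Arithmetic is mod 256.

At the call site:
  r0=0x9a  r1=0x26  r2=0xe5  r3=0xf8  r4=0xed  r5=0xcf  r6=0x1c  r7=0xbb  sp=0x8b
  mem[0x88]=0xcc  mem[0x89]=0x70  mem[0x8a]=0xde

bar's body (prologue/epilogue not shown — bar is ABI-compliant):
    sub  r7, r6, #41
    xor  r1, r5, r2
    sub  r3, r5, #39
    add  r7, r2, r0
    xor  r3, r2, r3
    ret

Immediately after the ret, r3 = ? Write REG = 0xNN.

REG = 0x4d

prologue: push r1 -> mem[0x8a]=0x26, sp=0x8a
body[0] sub  r7, r6, #41 -> r7=0xf3
body[1] xor  r1, r5, r2 -> r1=0x2a
body[2] sub  r3, r5, #39 -> r3=0xa8
body[3] add  r7, r2, r0 -> r7=0x7f
body[4] xor  r3, r2, r3 -> r3=0x4d
epilogue: pop r1=0x26, sp=0x8b
r3 is caller-saved -> body value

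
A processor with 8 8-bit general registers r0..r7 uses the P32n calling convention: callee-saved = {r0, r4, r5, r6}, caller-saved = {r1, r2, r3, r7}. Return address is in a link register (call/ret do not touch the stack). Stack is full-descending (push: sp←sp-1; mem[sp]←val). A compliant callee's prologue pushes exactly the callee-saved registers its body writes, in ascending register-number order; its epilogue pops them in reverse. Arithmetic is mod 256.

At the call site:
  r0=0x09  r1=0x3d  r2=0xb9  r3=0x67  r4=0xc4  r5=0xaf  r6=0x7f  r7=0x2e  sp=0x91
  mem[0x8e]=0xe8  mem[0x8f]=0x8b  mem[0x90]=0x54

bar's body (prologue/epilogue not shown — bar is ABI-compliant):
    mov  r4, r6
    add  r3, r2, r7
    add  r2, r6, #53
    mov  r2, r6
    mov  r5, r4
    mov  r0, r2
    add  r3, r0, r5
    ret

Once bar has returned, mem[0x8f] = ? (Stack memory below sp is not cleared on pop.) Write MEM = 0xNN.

prologue: push r0 -> mem[0x90]=0x09, sp=0x90
prologue: push r4 -> mem[0x8f]=0xc4, sp=0x8f
prologue: push r5 -> mem[0x8e]=0xaf, sp=0x8e
body[0] mov  r4, r6 -> r4=0x7f
body[1] add  r3, r2, r7 -> r3=0xe7
body[2] add  r2, r6, #53 -> r2=0xb4
body[3] mov  r2, r6 -> r2=0x7f
body[4] mov  r5, r4 -> r5=0x7f
body[5] mov  r0, r2 -> r0=0x7f
body[6] add  r3, r0, r5 -> r3=0xfe
epilogue: pop r5=0xaf, sp=0x8f
epilogue: pop r4=0xc4, sp=0x90
epilogue: pop r0=0x09, sp=0x91
prologue pushed ['r0', 'r4', 'r5'] at ['0x90', '0x8f', '0x8e']

MEM = 0xc4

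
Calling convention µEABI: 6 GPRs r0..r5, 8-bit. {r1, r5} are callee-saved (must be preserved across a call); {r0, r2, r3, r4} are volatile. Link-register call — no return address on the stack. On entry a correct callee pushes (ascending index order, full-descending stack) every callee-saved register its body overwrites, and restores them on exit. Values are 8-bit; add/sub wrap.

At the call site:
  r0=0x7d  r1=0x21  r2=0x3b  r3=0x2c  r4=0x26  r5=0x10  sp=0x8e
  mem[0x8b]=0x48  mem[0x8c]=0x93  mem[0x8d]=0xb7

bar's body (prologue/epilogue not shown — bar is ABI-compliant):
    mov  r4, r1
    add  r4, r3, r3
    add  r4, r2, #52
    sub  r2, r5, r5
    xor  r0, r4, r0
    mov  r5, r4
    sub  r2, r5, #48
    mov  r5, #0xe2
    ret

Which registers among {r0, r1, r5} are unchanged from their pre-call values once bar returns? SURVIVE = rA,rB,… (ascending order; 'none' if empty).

prologue: push r5 -> mem[0x8d]=0x10, sp=0x8d
body[0] mov  r4, r1 -> r4=0x21
body[1] add  r4, r3, r3 -> r4=0x58
body[2] add  r4, r2, #52 -> r4=0x6f
body[3] sub  r2, r5, r5 -> r2=0x00
body[4] xor  r0, r4, r0 -> r0=0x12
body[5] mov  r5, r4 -> r5=0x6f
body[6] sub  r2, r5, #48 -> r2=0x3f
body[7] mov  r5, #0xe2 -> r5=0xe2
epilogue: pop r5=0x10, sp=0x8e
r0: caller-saved, written=True
r1: callee-saved, written=False
r5: callee-saved, written=True

SURVIVE = r1,r5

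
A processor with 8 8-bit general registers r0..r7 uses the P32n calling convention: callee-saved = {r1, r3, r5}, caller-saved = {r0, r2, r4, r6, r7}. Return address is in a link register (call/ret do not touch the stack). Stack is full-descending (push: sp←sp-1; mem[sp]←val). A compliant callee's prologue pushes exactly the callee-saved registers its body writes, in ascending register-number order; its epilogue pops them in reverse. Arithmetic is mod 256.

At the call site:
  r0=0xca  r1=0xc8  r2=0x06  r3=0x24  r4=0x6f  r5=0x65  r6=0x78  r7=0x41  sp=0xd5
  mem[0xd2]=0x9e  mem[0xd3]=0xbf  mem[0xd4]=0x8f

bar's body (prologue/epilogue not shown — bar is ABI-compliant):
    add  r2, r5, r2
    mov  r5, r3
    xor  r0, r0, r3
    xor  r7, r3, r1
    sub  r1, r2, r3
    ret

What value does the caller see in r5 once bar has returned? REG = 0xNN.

REG = 0x65

prologue: push r1 -> mem[0xd4]=0xc8, sp=0xd4
prologue: push r5 -> mem[0xd3]=0x65, sp=0xd3
body[0] add  r2, r5, r2 -> r2=0x6b
body[1] mov  r5, r3 -> r5=0x24
body[2] xor  r0, r0, r3 -> r0=0xee
body[3] xor  r7, r3, r1 -> r7=0xec
body[4] sub  r1, r2, r3 -> r1=0x47
epilogue: pop r5=0x65, sp=0xd4
epilogue: pop r1=0xc8, sp=0xd5
r5 is callee-saved -> restored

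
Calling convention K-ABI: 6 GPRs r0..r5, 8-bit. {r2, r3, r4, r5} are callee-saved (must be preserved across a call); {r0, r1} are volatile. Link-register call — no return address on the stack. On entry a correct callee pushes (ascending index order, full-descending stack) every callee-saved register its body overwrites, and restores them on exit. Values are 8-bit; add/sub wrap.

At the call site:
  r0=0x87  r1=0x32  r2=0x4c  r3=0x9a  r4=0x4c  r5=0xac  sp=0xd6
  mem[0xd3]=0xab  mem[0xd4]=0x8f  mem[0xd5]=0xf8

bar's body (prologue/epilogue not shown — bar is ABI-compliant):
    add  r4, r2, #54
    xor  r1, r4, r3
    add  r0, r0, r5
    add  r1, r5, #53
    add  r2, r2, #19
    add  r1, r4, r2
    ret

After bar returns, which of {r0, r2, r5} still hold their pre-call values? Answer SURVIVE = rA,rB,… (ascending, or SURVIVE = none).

SURVIVE = r2,r5

prologue: push r2 → mem[0xd5]=0x4c, sp=0xd5
prologue: push r4 → mem[0xd4]=0x4c, sp=0xd4
body[0] add  r4, r2, #54 → r4=0x82
body[1] xor  r1, r4, r3 → r1=0x18
body[2] add  r0, r0, r5 → r0=0x33
body[3] add  r1, r5, #53 → r1=0xe1
body[4] add  r2, r2, #19 → r2=0x5f
body[5] add  r1, r4, r2 → r1=0xe1
epilogue: pop r4=0x4c, sp=0xd5
epilogue: pop r2=0x4c, sp=0xd6
r0: caller-saved, written=True
r2: callee-saved, written=True
r5: callee-saved, written=False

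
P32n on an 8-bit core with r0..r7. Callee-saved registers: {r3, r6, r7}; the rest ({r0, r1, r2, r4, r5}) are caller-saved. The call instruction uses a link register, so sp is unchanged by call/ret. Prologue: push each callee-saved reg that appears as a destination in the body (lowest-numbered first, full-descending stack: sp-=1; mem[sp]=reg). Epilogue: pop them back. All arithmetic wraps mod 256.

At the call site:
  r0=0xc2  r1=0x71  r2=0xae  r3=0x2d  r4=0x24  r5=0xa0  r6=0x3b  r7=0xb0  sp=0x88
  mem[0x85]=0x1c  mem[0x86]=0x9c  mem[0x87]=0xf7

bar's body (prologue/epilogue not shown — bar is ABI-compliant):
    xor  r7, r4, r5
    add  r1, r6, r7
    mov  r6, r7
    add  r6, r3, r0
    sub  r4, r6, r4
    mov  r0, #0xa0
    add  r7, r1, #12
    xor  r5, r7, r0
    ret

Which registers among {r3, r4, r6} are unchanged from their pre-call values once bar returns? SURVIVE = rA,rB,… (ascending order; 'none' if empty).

SURVIVE = r3,r6

prologue: push r6 -> mem[0x87]=0x3b, sp=0x87
prologue: push r7 -> mem[0x86]=0xb0, sp=0x86
body[0] xor  r7, r4, r5 -> r7=0x84
body[1] add  r1, r6, r7 -> r1=0xbf
body[2] mov  r6, r7 -> r6=0x84
body[3] add  r6, r3, r0 -> r6=0xef
body[4] sub  r4, r6, r4 -> r4=0xcb
body[5] mov  r0, #0xa0 -> r0=0xa0
body[6] add  r7, r1, #12 -> r7=0xcb
body[7] xor  r5, r7, r0 -> r5=0x6b
epilogue: pop r7=0xb0, sp=0x87
epilogue: pop r6=0x3b, sp=0x88
r3: callee-saved, written=False
r4: caller-saved, written=True
r6: callee-saved, written=True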